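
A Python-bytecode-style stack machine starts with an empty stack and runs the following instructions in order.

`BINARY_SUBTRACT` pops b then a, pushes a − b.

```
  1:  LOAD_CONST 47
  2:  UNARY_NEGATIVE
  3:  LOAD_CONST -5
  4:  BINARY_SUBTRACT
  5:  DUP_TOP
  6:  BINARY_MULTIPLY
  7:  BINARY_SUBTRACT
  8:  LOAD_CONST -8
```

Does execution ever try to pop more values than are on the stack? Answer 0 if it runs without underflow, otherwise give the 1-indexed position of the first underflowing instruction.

7

LOAD_CONST 47   : [47]
UNARY_NEGATIVE  : [-47]
LOAD_CONST -5   : [-47, -5]
BINARY_SUBTRACT : [-42]
DUP_TOP         : [-42, -42]
BINARY_MULTIPLY : [1764]
BINARY_SUBTRACT  — needs 2 operands, stack has 1 → underflow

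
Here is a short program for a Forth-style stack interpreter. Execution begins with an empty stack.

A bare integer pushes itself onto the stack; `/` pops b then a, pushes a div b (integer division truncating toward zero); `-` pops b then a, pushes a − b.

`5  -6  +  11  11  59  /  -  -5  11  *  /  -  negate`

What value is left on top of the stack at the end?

1

5      → 5
-6     → 5 -6
+      → -1
11     → -1 11
11     → -1 11 11
59     → -1 11 11 59
/      → -1 11 0
-      → -1 11
-5     → -1 11 -5
11     → -1 11 -5 11
*      → -1 11 -55
/      → -1 0
-      → -1
negate → 1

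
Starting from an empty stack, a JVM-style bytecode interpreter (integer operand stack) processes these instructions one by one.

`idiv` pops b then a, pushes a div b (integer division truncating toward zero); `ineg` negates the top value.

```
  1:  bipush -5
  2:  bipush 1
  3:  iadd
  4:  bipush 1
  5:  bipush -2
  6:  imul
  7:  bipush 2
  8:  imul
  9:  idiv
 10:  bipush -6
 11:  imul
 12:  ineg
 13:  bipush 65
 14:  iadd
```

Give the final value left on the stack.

71

bipush -5 → -5
bipush 1  → -5 1
iadd      → -4
bipush 1  → -4 1
bipush -2 → -4 1 -2
imul      → -4 -2
bipush 2  → -4 -2 2
imul      → -4 -4
idiv      → 1
bipush -6 → 1 -6
imul      → -6
ineg      → 6
bipush 65 → 6 65
iadd      → 71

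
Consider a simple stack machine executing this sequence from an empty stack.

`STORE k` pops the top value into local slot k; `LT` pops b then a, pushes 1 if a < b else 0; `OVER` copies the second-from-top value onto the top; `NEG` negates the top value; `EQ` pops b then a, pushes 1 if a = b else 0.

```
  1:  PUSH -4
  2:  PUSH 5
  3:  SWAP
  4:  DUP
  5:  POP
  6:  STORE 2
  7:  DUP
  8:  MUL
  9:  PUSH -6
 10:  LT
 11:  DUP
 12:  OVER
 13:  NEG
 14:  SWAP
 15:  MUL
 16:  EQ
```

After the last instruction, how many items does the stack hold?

PUSH -4  [-4]
PUSH 5   [-4, 5]
SWAP     [5, -4]
DUP      [5, -4, -4]
POP      [5, -4]
STORE 2  [5]
DUP      [5, 5]
MUL      [25]
PUSH -6  [25, -6]
LT       [0]
DUP      [0, 0]
OVER     [0, 0, 0]
NEG      [0, 0, 0]
SWAP     [0, 0, 0]
MUL      [0, 0]
EQ       [1]

1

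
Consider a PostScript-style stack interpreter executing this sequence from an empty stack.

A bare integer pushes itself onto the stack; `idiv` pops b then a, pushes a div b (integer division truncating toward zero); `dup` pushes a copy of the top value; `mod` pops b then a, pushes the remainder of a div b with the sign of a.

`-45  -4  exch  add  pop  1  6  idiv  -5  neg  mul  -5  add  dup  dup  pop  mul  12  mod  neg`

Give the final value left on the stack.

-45   [-45]
-4    [-45, -4]
exch  [-4, -45]
add   [-49]
pop   []
1     [1]
6     [1, 6]
idiv  [0]
-5    [0, -5]
neg   [0, 5]
mul   [0]
-5    [0, -5]
add   [-5]
dup   [-5, -5]
dup   [-5, -5, -5]
pop   [-5, -5]
mul   [25]
12    [25, 12]
mod   [1]
neg   [-1]

-1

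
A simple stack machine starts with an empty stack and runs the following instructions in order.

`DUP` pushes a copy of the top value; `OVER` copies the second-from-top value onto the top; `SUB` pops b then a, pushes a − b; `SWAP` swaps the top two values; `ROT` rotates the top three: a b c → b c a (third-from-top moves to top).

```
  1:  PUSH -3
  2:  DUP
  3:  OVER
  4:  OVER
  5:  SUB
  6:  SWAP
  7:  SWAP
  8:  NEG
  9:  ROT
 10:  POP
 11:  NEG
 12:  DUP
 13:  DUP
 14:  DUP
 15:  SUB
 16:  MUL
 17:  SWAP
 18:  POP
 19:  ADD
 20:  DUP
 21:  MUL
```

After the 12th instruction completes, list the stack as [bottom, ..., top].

PUSH -3 : -3
DUP     : -3 -3
OVER    : -3 -3 -3
OVER    : -3 -3 -3 -3
SUB     : -3 -3 0
SWAP    : -3 0 -3
SWAP    : -3 -3 0
NEG     : -3 -3 0
ROT     : -3 0 -3
POP     : -3 0
NEG     : -3 0
DUP     : -3 0 0

[-3, 0, 0]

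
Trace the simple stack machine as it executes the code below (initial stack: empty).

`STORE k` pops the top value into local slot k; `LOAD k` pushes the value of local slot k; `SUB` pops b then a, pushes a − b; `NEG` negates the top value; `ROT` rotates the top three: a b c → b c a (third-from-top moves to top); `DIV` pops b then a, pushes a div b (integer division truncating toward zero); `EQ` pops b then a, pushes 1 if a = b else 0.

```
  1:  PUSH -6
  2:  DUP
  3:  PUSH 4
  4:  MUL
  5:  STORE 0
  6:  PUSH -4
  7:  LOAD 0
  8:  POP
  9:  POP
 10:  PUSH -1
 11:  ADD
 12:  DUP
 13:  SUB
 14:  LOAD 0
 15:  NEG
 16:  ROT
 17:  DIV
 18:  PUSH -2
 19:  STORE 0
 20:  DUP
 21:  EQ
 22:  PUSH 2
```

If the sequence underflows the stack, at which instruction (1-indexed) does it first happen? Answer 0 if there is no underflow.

16

PUSH -6 → -6
DUP     → -6 -6
PUSH 4  → -6 -6 4
MUL     → -6 -24
STORE 0 → -6
PUSH -4 → -6 -4
LOAD 0  → -6 -4 -24
POP     → -6 -4
POP     → -6
PUSH -1 → -6 -1
ADD     → -7
DUP     → -7 -7
SUB     → 0
LOAD 0  → 0 -24
NEG     → 0 24
ROT  — needs 3 operands, stack has 2 → underflow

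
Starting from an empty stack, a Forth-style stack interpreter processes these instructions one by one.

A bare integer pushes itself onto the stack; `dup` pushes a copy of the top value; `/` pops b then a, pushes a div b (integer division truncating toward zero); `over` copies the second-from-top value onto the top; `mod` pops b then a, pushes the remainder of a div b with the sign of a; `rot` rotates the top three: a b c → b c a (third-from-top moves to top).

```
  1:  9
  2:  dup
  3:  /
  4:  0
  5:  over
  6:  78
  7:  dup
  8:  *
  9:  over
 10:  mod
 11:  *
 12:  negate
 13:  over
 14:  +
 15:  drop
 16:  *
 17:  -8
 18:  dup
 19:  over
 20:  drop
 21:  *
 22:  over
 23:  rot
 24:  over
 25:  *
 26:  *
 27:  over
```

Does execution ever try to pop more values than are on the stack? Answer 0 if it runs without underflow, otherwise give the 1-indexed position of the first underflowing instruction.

9      : [9]
dup    : [9, 9]
/      : [1]
0      : [1, 0]
over   : [1, 0, 1]
78     : [1, 0, 1, 78]
dup    : [1, 0, 1, 78, 78]
*      : [1, 0, 1, 6084]
over   : [1, 0, 1, 6084, 1]
mod    : [1, 0, 1, 0]
*      : [1, 0, 0]
negate : [1, 0, 0]
over   : [1, 0, 0, 0]
+      : [1, 0, 0]
drop   : [1, 0]
*      : [0]
-8     : [0, -8]
dup    : [0, -8, -8]
over   : [0, -8, -8, -8]
drop   : [0, -8, -8]
*      : [0, 64]
over   : [0, 64, 0]
rot    : [64, 0, 0]
over   : [64, 0, 0, 0]
*      : [64, 0, 0]
*      : [64, 0]
over   : [64, 0, 64]

0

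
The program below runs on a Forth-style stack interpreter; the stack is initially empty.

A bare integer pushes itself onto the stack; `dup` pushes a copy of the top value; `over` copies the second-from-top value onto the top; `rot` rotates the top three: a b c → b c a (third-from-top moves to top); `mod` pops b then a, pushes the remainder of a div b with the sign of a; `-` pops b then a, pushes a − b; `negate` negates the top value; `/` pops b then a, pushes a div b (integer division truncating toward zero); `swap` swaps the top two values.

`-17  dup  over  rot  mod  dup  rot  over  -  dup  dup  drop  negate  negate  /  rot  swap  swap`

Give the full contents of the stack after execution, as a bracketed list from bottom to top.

[0, 1, 0]

-17     [-17]
dup     [-17, -17]
over    [-17, -17, -17]
rot     [-17, -17, -17]
mod     [-17, 0]
dup     [-17, 0, 0]
rot     [0, 0, -17]
over    [0, 0, -17, 0]
-       [0, 0, -17]
dup     [0, 0, -17, -17]
dup     [0, 0, -17, -17, -17]
drop    [0, 0, -17, -17]
negate  [0, 0, -17, 17]
negate  [0, 0, -17, -17]
/       [0, 0, 1]
rot     [0, 1, 0]
swap    [0, 0, 1]
swap    [0, 1, 0]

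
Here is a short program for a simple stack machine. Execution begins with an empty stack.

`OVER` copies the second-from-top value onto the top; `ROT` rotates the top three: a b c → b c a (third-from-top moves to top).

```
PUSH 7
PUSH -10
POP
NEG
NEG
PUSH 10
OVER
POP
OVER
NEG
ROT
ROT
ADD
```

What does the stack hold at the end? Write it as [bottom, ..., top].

PUSH 7    [7]
PUSH -10  [7, -10]
POP       [7]
NEG       [-7]
NEG       [7]
PUSH 10   [7, 10]
OVER      [7, 10, 7]
POP       [7, 10]
OVER      [7, 10, 7]
NEG       [7, 10, -7]
ROT       [10, -7, 7]
ROT       [-7, 7, 10]
ADD       [-7, 17]

[-7, 17]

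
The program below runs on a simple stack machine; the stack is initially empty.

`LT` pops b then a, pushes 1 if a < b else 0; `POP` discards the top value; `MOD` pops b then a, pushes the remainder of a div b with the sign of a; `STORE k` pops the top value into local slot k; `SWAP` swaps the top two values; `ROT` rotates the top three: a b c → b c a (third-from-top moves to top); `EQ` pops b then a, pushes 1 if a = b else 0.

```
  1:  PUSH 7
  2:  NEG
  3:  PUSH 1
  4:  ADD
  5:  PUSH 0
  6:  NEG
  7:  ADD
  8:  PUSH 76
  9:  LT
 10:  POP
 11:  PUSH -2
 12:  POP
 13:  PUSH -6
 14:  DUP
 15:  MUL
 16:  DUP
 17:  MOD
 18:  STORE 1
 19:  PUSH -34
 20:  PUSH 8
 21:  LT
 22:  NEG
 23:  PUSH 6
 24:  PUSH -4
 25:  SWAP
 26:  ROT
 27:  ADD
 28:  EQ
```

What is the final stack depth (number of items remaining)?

PUSH 7   : 7
NEG      : -7
PUSH 1   : -7 1
ADD      : -6
PUSH 0   : -6 0
NEG      : -6 0
ADD      : -6
PUSH 76  : -6 76
LT       : 1
POP      : (empty)
PUSH -2  : -2
POP      : (empty)
PUSH -6  : -6
DUP      : -6 -6
MUL      : 36
DUP      : 36 36
MOD      : 0
STORE 1  : (empty)
PUSH -34 : -34
PUSH 8   : -34 8
LT       : 1
NEG      : -1
PUSH 6   : -1 6
PUSH -4  : -1 6 -4
SWAP     : -1 -4 6
ROT      : -4 6 -1
ADD      : -4 5
EQ       : 0

1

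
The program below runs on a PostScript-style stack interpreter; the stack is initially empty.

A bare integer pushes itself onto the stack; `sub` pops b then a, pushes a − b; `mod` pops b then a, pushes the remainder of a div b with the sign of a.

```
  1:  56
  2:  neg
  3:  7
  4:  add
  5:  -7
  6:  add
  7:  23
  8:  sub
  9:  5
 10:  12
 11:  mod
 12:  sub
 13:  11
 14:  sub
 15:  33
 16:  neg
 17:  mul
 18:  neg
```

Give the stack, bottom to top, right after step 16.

[-95, -33]

56   56
neg  -56
7    -56 7
add  -49
-7   -49 -7
add  -56
23   -56 23
sub  -79
5    -79 5
12   -79 5 12
mod  -79 5
sub  -84
11   -84 11
sub  -95
33   -95 33
neg  -95 -33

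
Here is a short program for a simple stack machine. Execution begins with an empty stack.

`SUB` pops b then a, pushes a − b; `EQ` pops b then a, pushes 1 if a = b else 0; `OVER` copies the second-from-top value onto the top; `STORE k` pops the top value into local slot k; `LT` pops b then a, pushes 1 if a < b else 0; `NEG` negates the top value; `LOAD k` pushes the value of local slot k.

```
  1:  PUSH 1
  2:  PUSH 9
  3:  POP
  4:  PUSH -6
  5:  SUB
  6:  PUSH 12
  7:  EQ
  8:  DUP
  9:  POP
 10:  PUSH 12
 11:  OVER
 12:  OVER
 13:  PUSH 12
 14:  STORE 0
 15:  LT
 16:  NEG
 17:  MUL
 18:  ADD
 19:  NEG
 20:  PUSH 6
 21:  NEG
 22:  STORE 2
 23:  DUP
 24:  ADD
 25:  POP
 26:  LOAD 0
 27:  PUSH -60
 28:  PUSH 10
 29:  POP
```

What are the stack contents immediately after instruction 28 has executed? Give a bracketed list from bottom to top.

[12, -60, 10]

PUSH 1   -> 1
PUSH 9   -> 1 9
POP      -> 1
PUSH -6  -> 1 -6
SUB      -> 7
PUSH 12  -> 7 12
EQ       -> 0
DUP      -> 0 0
POP      -> 0
PUSH 12  -> 0 12
OVER     -> 0 12 0
OVER     -> 0 12 0 12
PUSH 12  -> 0 12 0 12 12
STORE 0  -> 0 12 0 12
LT       -> 0 12 1
NEG      -> 0 12 -1
MUL      -> 0 -12
ADD      -> -12
NEG      -> 12
PUSH 6   -> 12 6
NEG      -> 12 -6
STORE 2  -> 12
DUP      -> 12 12
ADD      -> 24
POP      -> (empty)
LOAD 0   -> 12
PUSH -60 -> 12 -60
PUSH 10  -> 12 -60 10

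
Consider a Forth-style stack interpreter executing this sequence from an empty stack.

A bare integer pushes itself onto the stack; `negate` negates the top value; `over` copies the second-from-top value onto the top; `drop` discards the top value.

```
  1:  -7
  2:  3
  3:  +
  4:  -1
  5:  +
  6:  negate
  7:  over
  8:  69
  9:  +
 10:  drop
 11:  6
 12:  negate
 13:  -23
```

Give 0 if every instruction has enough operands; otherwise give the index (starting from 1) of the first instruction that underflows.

-7     -> -7
3      -> -7 3
+      -> -4
-1     -> -4 -1
+      -> -5
negate -> 5
over  — needs 2 operands, stack has 1 → underflow

7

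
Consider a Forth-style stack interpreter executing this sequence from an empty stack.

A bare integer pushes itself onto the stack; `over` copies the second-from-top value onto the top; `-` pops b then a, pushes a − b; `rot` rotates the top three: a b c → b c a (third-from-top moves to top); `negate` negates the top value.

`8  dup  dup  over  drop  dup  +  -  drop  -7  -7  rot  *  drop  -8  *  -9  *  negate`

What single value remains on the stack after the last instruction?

504

8       [8]
dup     [8, 8]
dup     [8, 8, 8]
over    [8, 8, 8, 8]
drop    [8, 8, 8]
dup     [8, 8, 8, 8]
+       [8, 8, 16]
-       [8, -8]
drop    [8]
-7      [8, -7]
-7      [8, -7, -7]
rot     [-7, -7, 8]
*       [-7, -56]
drop    [-7]
-8      [-7, -8]
*       [56]
-9      [56, -9]
*       [-504]
negate  [504]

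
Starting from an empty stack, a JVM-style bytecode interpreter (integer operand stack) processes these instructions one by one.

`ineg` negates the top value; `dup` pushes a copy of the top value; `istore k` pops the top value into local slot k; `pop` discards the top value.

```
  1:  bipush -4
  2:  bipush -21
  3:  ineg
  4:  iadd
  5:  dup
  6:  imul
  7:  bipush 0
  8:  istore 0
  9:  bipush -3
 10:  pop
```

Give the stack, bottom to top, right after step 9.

[289, -3]

bipush -4  -> [-4]
bipush -21 -> [-4, -21]
ineg       -> [-4, 21]
iadd       -> [17]
dup        -> [17, 17]
imul       -> [289]
bipush 0   -> [289, 0]
istore 0   -> [289]
bipush -3  -> [289, -3]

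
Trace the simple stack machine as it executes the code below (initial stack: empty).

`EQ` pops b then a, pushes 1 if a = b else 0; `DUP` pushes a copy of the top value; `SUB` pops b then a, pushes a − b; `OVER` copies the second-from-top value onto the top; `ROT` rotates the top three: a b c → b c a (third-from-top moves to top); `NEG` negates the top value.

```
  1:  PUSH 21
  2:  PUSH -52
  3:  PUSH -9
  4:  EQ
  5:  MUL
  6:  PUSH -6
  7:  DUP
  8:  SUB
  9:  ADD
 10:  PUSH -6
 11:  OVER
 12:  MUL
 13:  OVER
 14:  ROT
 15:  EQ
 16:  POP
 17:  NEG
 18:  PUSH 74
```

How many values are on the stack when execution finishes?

PUSH 21   21
PUSH -52  21 -52
PUSH -9   21 -52 -9
EQ        21 0
MUL       0
PUSH -6   0 -6
DUP       0 -6 -6
SUB       0 0
ADD       0
PUSH -6   0 -6
OVER      0 -6 0
MUL       0 0
OVER      0 0 0
ROT       0 0 0
EQ        0 1
POP       0
NEG       0
PUSH 74   0 74

2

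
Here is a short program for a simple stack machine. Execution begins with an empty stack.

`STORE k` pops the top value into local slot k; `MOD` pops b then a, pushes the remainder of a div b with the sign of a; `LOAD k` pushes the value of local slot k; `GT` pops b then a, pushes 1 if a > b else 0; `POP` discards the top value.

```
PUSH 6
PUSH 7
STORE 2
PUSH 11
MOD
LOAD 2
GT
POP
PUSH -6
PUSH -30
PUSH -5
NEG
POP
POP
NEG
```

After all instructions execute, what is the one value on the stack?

6

PUSH 6    6
PUSH 7    6 7
STORE 2   6
PUSH 11   6 11
MOD       6
LOAD 2    6 7
GT        0
POP       (empty)
PUSH -6   -6
PUSH -30  -6 -30
PUSH -5   -6 -30 -5
NEG       -6 -30 5
POP       -6 -30
POP       -6
NEG       6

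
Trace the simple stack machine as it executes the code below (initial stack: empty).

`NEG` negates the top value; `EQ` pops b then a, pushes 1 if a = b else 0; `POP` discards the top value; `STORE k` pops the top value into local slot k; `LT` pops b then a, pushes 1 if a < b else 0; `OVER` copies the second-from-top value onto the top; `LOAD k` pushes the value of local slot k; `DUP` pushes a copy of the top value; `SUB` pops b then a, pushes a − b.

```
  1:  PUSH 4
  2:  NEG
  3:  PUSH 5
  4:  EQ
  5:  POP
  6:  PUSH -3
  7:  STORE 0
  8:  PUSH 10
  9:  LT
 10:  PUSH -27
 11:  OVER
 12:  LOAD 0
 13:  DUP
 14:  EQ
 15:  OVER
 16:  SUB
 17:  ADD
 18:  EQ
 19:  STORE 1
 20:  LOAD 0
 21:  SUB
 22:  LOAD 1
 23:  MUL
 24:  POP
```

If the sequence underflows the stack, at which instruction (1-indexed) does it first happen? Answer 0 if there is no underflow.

9

PUSH 4  : 4
NEG     : -4
PUSH 5  : -4 5
EQ      : 0
POP     : (empty)
PUSH -3 : -3
STORE 0 : (empty)
PUSH 10 : 10
LT  — needs 2 operands, stack has 1 → underflow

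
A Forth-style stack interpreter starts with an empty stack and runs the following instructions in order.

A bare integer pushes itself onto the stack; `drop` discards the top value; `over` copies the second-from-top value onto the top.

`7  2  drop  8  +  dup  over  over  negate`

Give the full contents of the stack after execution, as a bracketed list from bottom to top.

[15, 15, 15, -15]

7      -> 7
2      -> 7 2
drop   -> 7
8      -> 7 8
+      -> 15
dup    -> 15 15
over   -> 15 15 15
over   -> 15 15 15 15
negate -> 15 15 15 -15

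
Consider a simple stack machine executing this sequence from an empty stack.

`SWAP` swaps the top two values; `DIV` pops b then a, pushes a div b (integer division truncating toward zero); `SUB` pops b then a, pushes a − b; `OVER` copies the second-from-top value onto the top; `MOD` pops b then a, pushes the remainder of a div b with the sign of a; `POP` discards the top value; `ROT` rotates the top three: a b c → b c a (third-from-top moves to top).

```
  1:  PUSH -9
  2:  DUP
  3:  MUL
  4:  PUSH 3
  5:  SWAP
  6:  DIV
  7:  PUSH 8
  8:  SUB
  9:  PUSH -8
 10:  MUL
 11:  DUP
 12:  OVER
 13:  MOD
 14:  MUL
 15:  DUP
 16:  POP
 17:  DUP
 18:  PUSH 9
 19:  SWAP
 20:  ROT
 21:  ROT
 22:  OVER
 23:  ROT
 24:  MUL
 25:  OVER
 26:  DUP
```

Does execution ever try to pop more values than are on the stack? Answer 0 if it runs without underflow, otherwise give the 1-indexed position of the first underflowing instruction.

PUSH -9 -> -9
DUP     -> -9 -9
MUL     -> 81
PUSH 3  -> 81 3
SWAP    -> 3 81
DIV     -> 0
PUSH 8  -> 0 8
SUB     -> -8
PUSH -8 -> -8 -8
MUL     -> 64
DUP     -> 64 64
OVER    -> 64 64 64
MOD     -> 64 0
MUL     -> 0
DUP     -> 0 0
POP     -> 0
DUP     -> 0 0
PUSH 9  -> 0 0 9
SWAP    -> 0 9 0
ROT     -> 9 0 0
ROT     -> 0 0 9
OVER    -> 0 0 9 0
ROT     -> 0 9 0 0
MUL     -> 0 9 0
OVER    -> 0 9 0 9
DUP     -> 0 9 0 9 9

0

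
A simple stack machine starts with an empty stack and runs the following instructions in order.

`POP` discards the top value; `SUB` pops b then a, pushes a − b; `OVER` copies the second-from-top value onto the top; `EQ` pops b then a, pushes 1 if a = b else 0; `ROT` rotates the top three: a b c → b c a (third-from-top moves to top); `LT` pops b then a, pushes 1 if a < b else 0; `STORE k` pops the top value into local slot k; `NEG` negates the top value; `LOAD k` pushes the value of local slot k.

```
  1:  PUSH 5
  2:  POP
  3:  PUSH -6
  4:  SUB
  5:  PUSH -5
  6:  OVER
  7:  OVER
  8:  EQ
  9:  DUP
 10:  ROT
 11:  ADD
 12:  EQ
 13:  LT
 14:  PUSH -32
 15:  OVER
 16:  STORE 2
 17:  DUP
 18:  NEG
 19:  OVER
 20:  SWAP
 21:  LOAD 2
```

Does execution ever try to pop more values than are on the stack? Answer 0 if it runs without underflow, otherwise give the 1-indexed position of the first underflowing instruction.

4

PUSH 5  -> [5]
POP     -> []
PUSH -6 -> [-6]
SUB  — needs 2 operands, stack has 1 → underflow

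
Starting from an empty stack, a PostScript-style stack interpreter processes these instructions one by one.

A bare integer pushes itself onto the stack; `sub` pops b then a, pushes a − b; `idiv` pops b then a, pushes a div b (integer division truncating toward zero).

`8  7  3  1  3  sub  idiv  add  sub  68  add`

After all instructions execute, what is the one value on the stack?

8    → [8]
7    → [8, 7]
3    → [8, 7, 3]
1    → [8, 7, 3, 1]
3    → [8, 7, 3, 1, 3]
sub  → [8, 7, 3, -2]
idiv → [8, 7, -1]
add  → [8, 6]
sub  → [2]
68   → [2, 68]
add  → [70]

70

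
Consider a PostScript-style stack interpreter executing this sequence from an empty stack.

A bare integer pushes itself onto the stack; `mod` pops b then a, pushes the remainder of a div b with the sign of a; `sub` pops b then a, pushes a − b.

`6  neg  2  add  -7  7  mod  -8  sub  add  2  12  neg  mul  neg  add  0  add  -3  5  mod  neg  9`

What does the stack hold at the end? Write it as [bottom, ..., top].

[28, 3, 9]

6   → 6
neg → -6
2   → -6 2
add → -4
-7  → -4 -7
7   → -4 -7 7
mod → -4 0
-8  → -4 0 -8
sub → -4 8
add → 4
2   → 4 2
12  → 4 2 12
neg → 4 2 -12
mul → 4 -24
neg → 4 24
add → 28
0   → 28 0
add → 28
-3  → 28 -3
5   → 28 -3 5
mod → 28 -3
neg → 28 3
9   → 28 3 9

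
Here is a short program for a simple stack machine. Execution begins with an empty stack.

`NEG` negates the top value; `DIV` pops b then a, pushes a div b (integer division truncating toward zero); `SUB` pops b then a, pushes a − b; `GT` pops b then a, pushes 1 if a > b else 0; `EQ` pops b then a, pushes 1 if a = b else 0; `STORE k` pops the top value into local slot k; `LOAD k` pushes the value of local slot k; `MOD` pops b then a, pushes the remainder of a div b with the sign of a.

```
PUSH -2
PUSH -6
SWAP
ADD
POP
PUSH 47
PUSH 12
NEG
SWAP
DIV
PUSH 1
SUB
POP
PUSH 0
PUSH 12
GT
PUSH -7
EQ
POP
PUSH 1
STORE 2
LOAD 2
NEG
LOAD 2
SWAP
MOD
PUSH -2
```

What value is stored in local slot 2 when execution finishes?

PUSH -2 → [-2]
PUSH -6 → [-2, -6]
SWAP    → [-6, -2]
ADD     → [-8]
POP     → []
PUSH 47 → [47]
PUSH 12 → [47, 12]
NEG     → [47, -12]
SWAP    → [-12, 47]
DIV     → [0]
PUSH 1  → [0, 1]
SUB     → [-1]
POP     → []
PUSH 0  → [0]
PUSH 12 → [0, 12]
GT      → [0]
PUSH -7 → [0, -7]
EQ      → [0]
POP     → []
PUSH 1  → [1]
STORE 2 → []
LOAD 2  → [1]
NEG     → [-1]
LOAD 2  → [-1, 1]
SWAP    → [1, -1]
MOD     → [0]
PUSH -2 → [0, -2]

1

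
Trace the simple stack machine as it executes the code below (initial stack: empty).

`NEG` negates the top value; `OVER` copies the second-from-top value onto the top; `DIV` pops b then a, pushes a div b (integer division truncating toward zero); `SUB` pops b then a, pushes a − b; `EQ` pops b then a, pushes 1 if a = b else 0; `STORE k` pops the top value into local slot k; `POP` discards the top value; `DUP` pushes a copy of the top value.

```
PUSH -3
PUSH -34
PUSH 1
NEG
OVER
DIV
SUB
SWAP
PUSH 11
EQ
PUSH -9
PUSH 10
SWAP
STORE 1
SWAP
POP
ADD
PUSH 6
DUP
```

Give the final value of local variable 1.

-9

PUSH -3   -3
PUSH -34  -3 -34
PUSH 1    -3 -34 1
NEG       -3 -34 -1
OVER      -3 -34 -1 -34
DIV       -3 -34 0
SUB       -3 -34
SWAP      -34 -3
PUSH 11   -34 -3 11
EQ        -34 0
PUSH -9   -34 0 -9
PUSH 10   -34 0 -9 10
SWAP      -34 0 10 -9
STORE 1   -34 0 10
SWAP      -34 10 0
POP       -34 10
ADD       -24
PUSH 6    -24 6
DUP       -24 6 6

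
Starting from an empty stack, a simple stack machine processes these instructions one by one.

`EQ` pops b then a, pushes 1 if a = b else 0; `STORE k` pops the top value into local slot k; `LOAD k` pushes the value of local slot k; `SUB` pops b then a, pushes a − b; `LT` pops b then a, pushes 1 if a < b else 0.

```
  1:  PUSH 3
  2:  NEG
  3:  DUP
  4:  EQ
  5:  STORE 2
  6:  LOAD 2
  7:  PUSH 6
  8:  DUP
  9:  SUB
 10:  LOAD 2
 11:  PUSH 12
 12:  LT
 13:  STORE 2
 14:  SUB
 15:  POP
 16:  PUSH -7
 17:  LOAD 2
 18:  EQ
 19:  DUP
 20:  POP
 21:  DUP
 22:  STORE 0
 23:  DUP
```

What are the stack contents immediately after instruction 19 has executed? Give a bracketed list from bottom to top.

PUSH 3   [3]
NEG      [-3]
DUP      [-3, -3]
EQ       [1]
STORE 2  []
LOAD 2   [1]
PUSH 6   [1, 6]
DUP      [1, 6, 6]
SUB      [1, 0]
LOAD 2   [1, 0, 1]
PUSH 12  [1, 0, 1, 12]
LT       [1, 0, 1]
STORE 2  [1, 0]
SUB      [1]
POP      []
PUSH -7  [-7]
LOAD 2   [-7, 1]
EQ       [0]
DUP      [0, 0]

[0, 0]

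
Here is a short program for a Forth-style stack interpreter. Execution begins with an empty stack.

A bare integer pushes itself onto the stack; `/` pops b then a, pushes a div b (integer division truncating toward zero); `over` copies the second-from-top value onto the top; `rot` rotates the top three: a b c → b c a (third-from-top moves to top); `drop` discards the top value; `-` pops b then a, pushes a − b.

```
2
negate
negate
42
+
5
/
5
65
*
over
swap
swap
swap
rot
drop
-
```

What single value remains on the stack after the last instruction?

-317

2       2
negate  -2
negate  2
42      2 42
+       44
5       44 5
/       8
5       8 5
65      8 5 65
*       8 325
over    8 325 8
swap    8 8 325
swap    8 325 8
swap    8 8 325
rot     8 325 8
drop    8 325
-       -317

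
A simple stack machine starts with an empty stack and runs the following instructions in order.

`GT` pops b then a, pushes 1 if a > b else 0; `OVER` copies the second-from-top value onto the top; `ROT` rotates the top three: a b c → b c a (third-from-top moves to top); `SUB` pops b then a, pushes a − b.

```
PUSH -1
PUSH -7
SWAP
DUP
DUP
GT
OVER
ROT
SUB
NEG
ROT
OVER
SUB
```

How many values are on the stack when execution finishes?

3

PUSH -1 -> [-1]
PUSH -7 -> [-1, -7]
SWAP    -> [-7, -1]
DUP     -> [-7, -1, -1]
DUP     -> [-7, -1, -1, -1]
GT      -> [-7, -1, 0]
OVER    -> [-7, -1, 0, -1]
ROT     -> [-7, 0, -1, -1]
SUB     -> [-7, 0, 0]
NEG     -> [-7, 0, 0]
ROT     -> [0, 0, -7]
OVER    -> [0, 0, -7, 0]
SUB     -> [0, 0, -7]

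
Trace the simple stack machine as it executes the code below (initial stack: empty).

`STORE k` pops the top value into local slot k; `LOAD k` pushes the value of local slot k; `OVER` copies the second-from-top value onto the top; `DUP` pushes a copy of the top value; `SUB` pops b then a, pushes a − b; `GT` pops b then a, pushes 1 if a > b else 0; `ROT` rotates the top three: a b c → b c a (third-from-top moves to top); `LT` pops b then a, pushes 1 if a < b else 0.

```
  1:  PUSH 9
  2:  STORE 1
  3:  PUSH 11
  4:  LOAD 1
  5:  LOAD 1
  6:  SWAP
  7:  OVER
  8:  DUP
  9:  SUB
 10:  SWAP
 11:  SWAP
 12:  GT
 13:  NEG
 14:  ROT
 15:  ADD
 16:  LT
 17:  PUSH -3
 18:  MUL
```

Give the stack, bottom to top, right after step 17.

[1, -3]

PUSH 9  -> [9]
STORE 1 -> []
PUSH 11 -> [11]
LOAD 1  -> [11, 9]
LOAD 1  -> [11, 9, 9]
SWAP    -> [11, 9, 9]
OVER    -> [11, 9, 9, 9]
DUP     -> [11, 9, 9, 9, 9]
SUB     -> [11, 9, 9, 0]
SWAP    -> [11, 9, 0, 9]
SWAP    -> [11, 9, 9, 0]
GT      -> [11, 9, 1]
NEG     -> [11, 9, -1]
ROT     -> [9, -1, 11]
ADD     -> [9, 10]
LT      -> [1]
PUSH -3 -> [1, -3]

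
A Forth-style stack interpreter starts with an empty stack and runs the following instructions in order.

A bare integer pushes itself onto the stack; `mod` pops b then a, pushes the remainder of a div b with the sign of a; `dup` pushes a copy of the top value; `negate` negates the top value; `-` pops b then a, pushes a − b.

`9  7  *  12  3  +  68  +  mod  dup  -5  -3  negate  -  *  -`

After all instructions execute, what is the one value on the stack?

567

9      → 9
7      → 9 7
*      → 63
12     → 63 12
3      → 63 12 3
+      → 63 15
68     → 63 15 68
+      → 63 83
mod    → 63
dup    → 63 63
-5     → 63 63 -5
-3     → 63 63 -5 -3
negate → 63 63 -5 3
-      → 63 63 -8
*      → 63 -504
-      → 567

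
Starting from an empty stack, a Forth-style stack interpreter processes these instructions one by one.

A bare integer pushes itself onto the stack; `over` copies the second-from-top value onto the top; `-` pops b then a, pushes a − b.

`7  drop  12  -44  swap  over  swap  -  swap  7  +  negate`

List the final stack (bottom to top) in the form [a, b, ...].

7      -> [7]
drop   -> []
12     -> [12]
-44    -> [12, -44]
swap   -> [-44, 12]
over   -> [-44, 12, -44]
swap   -> [-44, -44, 12]
-      -> [-44, -56]
swap   -> [-56, -44]
7      -> [-56, -44, 7]
+      -> [-56, -37]
negate -> [-56, 37]

[-56, 37]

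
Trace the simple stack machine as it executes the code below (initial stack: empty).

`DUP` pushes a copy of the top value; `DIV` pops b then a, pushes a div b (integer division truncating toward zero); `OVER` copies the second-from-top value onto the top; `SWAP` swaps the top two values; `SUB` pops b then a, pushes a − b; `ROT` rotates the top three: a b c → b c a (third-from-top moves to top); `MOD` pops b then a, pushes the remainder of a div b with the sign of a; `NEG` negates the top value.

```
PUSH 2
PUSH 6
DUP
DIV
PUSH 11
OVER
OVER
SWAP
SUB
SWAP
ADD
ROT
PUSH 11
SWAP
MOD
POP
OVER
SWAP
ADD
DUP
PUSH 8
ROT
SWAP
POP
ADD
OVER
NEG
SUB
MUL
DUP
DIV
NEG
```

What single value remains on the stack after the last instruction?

PUSH 2  : [2]
PUSH 6  : [2, 6]
DUP     : [2, 6, 6]
DIV     : [2, 1]
PUSH 11 : [2, 1, 11]
OVER    : [2, 1, 11, 1]
OVER    : [2, 1, 11, 1, 11]
SWAP    : [2, 1, 11, 11, 1]
SUB     : [2, 1, 11, 10]
SWAP    : [2, 1, 10, 11]
ADD     : [2, 1, 21]
ROT     : [1, 21, 2]
PUSH 11 : [1, 21, 2, 11]
SWAP    : [1, 21, 11, 2]
MOD     : [1, 21, 1]
POP     : [1, 21]
OVER    : [1, 21, 1]
SWAP    : [1, 1, 21]
ADD     : [1, 22]
DUP     : [1, 22, 22]
PUSH 8  : [1, 22, 22, 8]
ROT     : [1, 22, 8, 22]
SWAP    : [1, 22, 22, 8]
POP     : [1, 22, 22]
ADD     : [1, 44]
OVER    : [1, 44, 1]
NEG     : [1, 44, -1]
SUB     : [1, 45]
MUL     : [45]
DUP     : [45, 45]
DIV     : [1]
NEG     : [-1]

-1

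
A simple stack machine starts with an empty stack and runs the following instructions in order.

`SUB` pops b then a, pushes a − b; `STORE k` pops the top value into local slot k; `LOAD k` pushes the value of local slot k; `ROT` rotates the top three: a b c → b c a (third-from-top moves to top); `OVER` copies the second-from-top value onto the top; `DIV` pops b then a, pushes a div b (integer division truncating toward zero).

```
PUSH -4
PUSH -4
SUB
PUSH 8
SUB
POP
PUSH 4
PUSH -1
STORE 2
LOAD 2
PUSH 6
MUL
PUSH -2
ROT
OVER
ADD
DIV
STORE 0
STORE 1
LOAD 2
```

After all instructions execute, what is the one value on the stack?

-1

PUSH -4  [-4]
PUSH -4  [-4, -4]
SUB      [0]
PUSH 8   [0, 8]
SUB      [-8]
POP      []
PUSH 4   [4]
PUSH -1  [4, -1]
STORE 2  [4]
LOAD 2   [4, -1]
PUSH 6   [4, -1, 6]
MUL      [4, -6]
PUSH -2  [4, -6, -2]
ROT      [-6, -2, 4]
OVER     [-6, -2, 4, -2]
ADD      [-6, -2, 2]
DIV      [-6, -1]
STORE 0  [-6]
STORE 1  []
LOAD 2   [-1]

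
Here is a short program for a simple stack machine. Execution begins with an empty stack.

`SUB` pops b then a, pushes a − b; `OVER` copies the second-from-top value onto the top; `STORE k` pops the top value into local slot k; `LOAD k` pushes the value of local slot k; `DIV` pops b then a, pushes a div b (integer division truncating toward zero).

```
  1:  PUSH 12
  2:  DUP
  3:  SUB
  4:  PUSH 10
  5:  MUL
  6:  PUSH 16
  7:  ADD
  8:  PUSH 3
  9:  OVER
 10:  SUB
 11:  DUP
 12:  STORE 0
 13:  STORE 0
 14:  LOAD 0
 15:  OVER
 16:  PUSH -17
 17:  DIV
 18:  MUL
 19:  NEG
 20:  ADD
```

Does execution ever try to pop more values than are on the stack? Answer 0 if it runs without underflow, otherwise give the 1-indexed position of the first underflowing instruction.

0

PUSH 12  → [12]
DUP      → [12, 12]
SUB      → [0]
PUSH 10  → [0, 10]
MUL      → [0]
PUSH 16  → [0, 16]
ADD      → [16]
PUSH 3   → [16, 3]
OVER     → [16, 3, 16]
SUB      → [16, -13]
DUP      → [16, -13, -13]
STORE 0  → [16, -13]
STORE 0  → [16]
LOAD 0   → [16, -13]
OVER     → [16, -13, 16]
PUSH -17 → [16, -13, 16, -17]
DIV      → [16, -13, 0]
MUL      → [16, 0]
NEG      → [16, 0]
ADD      → [16]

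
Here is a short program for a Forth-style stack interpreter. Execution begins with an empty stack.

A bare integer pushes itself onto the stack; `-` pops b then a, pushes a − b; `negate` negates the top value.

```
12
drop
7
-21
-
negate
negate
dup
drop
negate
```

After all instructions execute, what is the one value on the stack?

12      [12]
drop    []
7       [7]
-21     [7, -21]
-       [28]
negate  [-28]
negate  [28]
dup     [28, 28]
drop    [28]
negate  [-28]

-28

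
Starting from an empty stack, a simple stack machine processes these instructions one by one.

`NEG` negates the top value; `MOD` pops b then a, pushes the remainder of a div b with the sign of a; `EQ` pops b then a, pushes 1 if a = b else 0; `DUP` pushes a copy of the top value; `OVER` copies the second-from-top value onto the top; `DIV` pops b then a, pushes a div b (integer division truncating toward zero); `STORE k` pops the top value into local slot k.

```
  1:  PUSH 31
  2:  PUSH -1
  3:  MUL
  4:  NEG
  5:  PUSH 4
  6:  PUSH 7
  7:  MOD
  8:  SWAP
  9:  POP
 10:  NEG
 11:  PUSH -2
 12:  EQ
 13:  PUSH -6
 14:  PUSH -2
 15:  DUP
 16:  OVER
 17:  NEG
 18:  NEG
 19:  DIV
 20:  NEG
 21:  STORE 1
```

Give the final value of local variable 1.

-1

PUSH 31 -> [31]
PUSH -1 -> [31, -1]
MUL     -> [-31]
NEG     -> [31]
PUSH 4  -> [31, 4]
PUSH 7  -> [31, 4, 7]
MOD     -> [31, 4]
SWAP    -> [4, 31]
POP     -> [4]
NEG     -> [-4]
PUSH -2 -> [-4, -2]
EQ      -> [0]
PUSH -6 -> [0, -6]
PUSH -2 -> [0, -6, -2]
DUP     -> [0, -6, -2, -2]
OVER    -> [0, -6, -2, -2, -2]
NEG     -> [0, -6, -2, -2, 2]
NEG     -> [0, -6, -2, -2, -2]
DIV     -> [0, -6, -2, 1]
NEG     -> [0, -6, -2, -1]
STORE 1 -> [0, -6, -2]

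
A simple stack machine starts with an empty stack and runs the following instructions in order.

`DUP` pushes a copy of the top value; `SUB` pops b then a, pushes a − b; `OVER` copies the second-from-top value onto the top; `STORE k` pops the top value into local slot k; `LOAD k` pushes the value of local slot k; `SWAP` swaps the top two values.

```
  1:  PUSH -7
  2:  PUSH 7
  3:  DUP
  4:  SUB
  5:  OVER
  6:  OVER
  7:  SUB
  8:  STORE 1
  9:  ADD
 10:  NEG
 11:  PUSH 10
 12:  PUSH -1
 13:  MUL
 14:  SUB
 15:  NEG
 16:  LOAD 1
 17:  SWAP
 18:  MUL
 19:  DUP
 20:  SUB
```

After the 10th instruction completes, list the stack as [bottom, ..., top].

[7]

PUSH -7 → [-7]
PUSH 7  → [-7, 7]
DUP     → [-7, 7, 7]
SUB     → [-7, 0]
OVER    → [-7, 0, -7]
OVER    → [-7, 0, -7, 0]
SUB     → [-7, 0, -7]
STORE 1 → [-7, 0]
ADD     → [-7]
NEG     → [7]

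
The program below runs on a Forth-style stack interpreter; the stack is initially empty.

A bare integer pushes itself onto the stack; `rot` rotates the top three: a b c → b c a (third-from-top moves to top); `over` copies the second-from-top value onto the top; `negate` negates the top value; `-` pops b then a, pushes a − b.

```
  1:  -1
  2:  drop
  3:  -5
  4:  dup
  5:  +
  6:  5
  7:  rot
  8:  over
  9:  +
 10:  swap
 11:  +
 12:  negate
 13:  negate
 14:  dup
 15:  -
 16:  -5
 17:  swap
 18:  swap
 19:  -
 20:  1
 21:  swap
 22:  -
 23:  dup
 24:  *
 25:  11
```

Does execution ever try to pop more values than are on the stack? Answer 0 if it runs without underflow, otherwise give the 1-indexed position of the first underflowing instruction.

-1   → [-1]
drop → []
-5   → [-5]
dup  → [-5, -5]
+    → [-10]
5    → [-10, 5]
rot  — needs 3 operands, stack has 2 → underflow

7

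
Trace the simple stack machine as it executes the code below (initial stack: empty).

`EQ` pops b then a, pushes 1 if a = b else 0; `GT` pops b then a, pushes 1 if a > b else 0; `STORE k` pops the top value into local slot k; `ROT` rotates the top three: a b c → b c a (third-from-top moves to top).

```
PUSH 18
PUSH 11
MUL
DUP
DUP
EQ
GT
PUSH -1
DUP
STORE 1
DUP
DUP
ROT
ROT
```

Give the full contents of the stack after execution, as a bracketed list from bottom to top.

PUSH 18 -> 18
PUSH 11 -> 18 11
MUL     -> 198
DUP     -> 198 198
DUP     -> 198 198 198
EQ      -> 198 1
GT      -> 1
PUSH -1 -> 1 -1
DUP     -> 1 -1 -1
STORE 1 -> 1 -1
DUP     -> 1 -1 -1
DUP     -> 1 -1 -1 -1
ROT     -> 1 -1 -1 -1
ROT     -> 1 -1 -1 -1

[1, -1, -1, -1]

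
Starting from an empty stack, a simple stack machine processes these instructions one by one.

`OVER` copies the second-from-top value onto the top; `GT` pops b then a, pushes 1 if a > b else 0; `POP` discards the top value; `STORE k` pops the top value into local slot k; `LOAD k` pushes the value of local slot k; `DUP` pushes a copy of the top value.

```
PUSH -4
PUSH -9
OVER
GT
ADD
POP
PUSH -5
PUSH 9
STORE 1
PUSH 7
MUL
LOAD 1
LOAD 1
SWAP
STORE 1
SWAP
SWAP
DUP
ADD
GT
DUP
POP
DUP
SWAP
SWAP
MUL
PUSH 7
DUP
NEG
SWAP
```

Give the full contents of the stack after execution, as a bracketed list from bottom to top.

PUSH -4 -> [-4]
PUSH -9 -> [-4, -9]
OVER    -> [-4, -9, -4]
GT      -> [-4, 0]
ADD     -> [-4]
POP     -> []
PUSH -5 -> [-5]
PUSH 9  -> [-5, 9]
STORE 1 -> [-5]
PUSH 7  -> [-5, 7]
MUL     -> [-35]
LOAD 1  -> [-35, 9]
LOAD 1  -> [-35, 9, 9]
SWAP    -> [-35, 9, 9]
STORE 1 -> [-35, 9]
SWAP    -> [9, -35]
SWAP    -> [-35, 9]
DUP     -> [-35, 9, 9]
ADD     -> [-35, 18]
GT      -> [0]
DUP     -> [0, 0]
POP     -> [0]
DUP     -> [0, 0]
SWAP    -> [0, 0]
SWAP    -> [0, 0]
MUL     -> [0]
PUSH 7  -> [0, 7]
DUP     -> [0, 7, 7]
NEG     -> [0, 7, -7]
SWAP    -> [0, -7, 7]

[0, -7, 7]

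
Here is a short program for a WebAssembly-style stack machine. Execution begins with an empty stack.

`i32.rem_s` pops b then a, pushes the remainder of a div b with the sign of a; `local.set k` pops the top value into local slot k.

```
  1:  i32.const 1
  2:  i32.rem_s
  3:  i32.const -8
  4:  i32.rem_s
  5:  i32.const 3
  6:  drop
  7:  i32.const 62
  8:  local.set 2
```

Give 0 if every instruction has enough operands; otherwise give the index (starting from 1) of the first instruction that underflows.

2

i32.const 1 : [1]
i32.rem_s  — needs 2 operands, stack has 1 → underflow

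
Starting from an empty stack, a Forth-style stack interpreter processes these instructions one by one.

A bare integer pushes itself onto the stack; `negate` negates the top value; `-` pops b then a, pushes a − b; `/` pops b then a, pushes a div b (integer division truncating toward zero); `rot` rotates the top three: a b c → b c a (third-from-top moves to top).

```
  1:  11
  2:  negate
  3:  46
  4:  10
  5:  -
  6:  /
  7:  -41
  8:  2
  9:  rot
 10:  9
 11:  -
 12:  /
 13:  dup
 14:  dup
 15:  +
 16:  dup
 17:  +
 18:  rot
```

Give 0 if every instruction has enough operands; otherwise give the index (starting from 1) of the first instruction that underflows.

11     → 11
negate → -11
46     → -11 46
10     → -11 46 10
-      → -11 36
/      → 0
-41    → 0 -41
2      → 0 -41 2
rot    → -41 2 0
9      → -41 2 0 9
-      → -41 2 -9
/      → -41 0
dup    → -41 0 0
dup    → -41 0 0 0
+      → -41 0 0
dup    → -41 0 0 0
+      → -41 0 0
rot    → 0 0 -41

0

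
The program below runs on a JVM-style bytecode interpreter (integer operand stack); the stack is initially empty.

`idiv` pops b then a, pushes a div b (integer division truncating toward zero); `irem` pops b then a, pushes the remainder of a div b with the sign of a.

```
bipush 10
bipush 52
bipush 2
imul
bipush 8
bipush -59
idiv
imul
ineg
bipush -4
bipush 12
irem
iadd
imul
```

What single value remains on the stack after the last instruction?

bipush 10  → 10
bipush 52  → 10 52
bipush 2   → 10 52 2
imul       → 10 104
bipush 8   → 10 104 8
bipush -59 → 10 104 8 -59
idiv       → 10 104 0
imul       → 10 0
ineg       → 10 0
bipush -4  → 10 0 -4
bipush 12  → 10 0 -4 12
irem       → 10 0 -4
iadd       → 10 -4
imul       → -40

-40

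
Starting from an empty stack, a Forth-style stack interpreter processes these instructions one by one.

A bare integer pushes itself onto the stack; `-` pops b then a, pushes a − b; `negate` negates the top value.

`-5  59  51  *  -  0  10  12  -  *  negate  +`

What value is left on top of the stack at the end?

-5     : [-5]
59     : [-5, 59]
51     : [-5, 59, 51]
*      : [-5, 3009]
-      : [-3014]
0      : [-3014, 0]
10     : [-3014, 0, 10]
12     : [-3014, 0, 10, 12]
-      : [-3014, 0, -2]
*      : [-3014, 0]
negate : [-3014, 0]
+      : [-3014]

-3014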